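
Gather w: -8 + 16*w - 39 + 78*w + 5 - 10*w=84*w - 42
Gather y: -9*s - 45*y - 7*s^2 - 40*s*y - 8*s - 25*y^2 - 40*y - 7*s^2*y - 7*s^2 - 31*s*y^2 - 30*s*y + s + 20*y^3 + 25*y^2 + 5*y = -14*s^2 - 31*s*y^2 - 16*s + 20*y^3 + y*(-7*s^2 - 70*s - 80)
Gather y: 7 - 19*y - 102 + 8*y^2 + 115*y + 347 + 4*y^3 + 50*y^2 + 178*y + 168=4*y^3 + 58*y^2 + 274*y + 420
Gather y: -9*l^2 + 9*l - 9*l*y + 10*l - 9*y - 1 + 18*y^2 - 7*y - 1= -9*l^2 + 19*l + 18*y^2 + y*(-9*l - 16) - 2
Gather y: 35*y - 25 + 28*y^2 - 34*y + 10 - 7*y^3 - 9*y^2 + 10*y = -7*y^3 + 19*y^2 + 11*y - 15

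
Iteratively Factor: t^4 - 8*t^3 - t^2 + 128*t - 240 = (t - 5)*(t^3 - 3*t^2 - 16*t + 48) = (t - 5)*(t + 4)*(t^2 - 7*t + 12) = (t - 5)*(t - 4)*(t + 4)*(t - 3)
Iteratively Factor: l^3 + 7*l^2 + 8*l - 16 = (l - 1)*(l^2 + 8*l + 16) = (l - 1)*(l + 4)*(l + 4)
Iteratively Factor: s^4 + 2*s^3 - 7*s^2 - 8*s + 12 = (s - 2)*(s^3 + 4*s^2 + s - 6) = (s - 2)*(s - 1)*(s^2 + 5*s + 6) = (s - 2)*(s - 1)*(s + 2)*(s + 3)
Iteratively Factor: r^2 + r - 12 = (r + 4)*(r - 3)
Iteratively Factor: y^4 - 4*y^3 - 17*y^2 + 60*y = (y + 4)*(y^3 - 8*y^2 + 15*y) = (y - 3)*(y + 4)*(y^2 - 5*y) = (y - 5)*(y - 3)*(y + 4)*(y)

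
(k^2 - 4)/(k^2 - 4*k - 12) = (k - 2)/(k - 6)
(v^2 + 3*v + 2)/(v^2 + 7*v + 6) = (v + 2)/(v + 6)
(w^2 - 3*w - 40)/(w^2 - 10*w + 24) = (w^2 - 3*w - 40)/(w^2 - 10*w + 24)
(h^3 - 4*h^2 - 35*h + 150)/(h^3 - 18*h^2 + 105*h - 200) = (h + 6)/(h - 8)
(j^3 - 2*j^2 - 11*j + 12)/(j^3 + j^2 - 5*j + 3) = (j - 4)/(j - 1)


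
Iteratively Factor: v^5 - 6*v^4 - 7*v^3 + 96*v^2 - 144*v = (v)*(v^4 - 6*v^3 - 7*v^2 + 96*v - 144) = v*(v - 4)*(v^3 - 2*v^2 - 15*v + 36) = v*(v - 4)*(v - 3)*(v^2 + v - 12) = v*(v - 4)*(v - 3)*(v + 4)*(v - 3)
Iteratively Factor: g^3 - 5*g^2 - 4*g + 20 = (g + 2)*(g^2 - 7*g + 10) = (g - 5)*(g + 2)*(g - 2)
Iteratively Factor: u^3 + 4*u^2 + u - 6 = (u - 1)*(u^2 + 5*u + 6) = (u - 1)*(u + 2)*(u + 3)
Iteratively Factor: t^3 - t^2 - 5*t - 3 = (t + 1)*(t^2 - 2*t - 3) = (t - 3)*(t + 1)*(t + 1)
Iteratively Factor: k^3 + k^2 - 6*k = (k + 3)*(k^2 - 2*k) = (k - 2)*(k + 3)*(k)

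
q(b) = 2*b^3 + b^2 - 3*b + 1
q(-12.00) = -3275.00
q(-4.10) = -107.73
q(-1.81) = -2.15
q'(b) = 6*b^2 + 2*b - 3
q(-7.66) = -816.25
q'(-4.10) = 89.66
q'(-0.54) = -2.33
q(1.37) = 3.91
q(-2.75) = -24.78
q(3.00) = 55.00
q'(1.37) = 11.00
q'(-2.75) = 36.88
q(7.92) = 1033.55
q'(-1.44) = 6.56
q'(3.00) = 57.00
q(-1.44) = 1.42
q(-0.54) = 2.60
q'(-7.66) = 333.73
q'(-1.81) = 13.04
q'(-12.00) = 837.00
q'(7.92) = 389.20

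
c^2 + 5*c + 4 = (c + 1)*(c + 4)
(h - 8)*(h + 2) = h^2 - 6*h - 16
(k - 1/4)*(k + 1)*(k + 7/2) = k^3 + 17*k^2/4 + 19*k/8 - 7/8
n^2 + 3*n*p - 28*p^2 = (n - 4*p)*(n + 7*p)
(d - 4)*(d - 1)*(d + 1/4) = d^3 - 19*d^2/4 + 11*d/4 + 1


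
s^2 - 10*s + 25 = (s - 5)^2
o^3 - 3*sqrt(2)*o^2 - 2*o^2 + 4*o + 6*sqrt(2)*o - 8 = (o - 2)*(o - 2*sqrt(2))*(o - sqrt(2))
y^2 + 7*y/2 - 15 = (y - 5/2)*(y + 6)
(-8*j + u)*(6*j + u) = -48*j^2 - 2*j*u + u^2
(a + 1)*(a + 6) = a^2 + 7*a + 6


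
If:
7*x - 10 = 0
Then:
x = 10/7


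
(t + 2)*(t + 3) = t^2 + 5*t + 6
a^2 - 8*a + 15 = (a - 5)*(a - 3)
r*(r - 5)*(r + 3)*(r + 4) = r^4 + 2*r^3 - 23*r^2 - 60*r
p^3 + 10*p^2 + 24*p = p*(p + 4)*(p + 6)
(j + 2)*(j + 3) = j^2 + 5*j + 6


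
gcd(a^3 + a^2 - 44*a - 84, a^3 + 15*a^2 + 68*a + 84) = a^2 + 8*a + 12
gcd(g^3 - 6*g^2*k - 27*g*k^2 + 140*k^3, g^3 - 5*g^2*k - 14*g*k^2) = g - 7*k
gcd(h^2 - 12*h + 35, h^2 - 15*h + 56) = h - 7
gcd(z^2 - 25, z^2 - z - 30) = z + 5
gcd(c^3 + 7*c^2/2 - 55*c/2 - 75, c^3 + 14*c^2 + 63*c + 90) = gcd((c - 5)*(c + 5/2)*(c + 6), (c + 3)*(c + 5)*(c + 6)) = c + 6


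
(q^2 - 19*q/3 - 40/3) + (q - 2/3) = q^2 - 16*q/3 - 14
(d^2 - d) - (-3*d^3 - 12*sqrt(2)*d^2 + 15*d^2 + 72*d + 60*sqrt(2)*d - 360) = 3*d^3 - 14*d^2 + 12*sqrt(2)*d^2 - 60*sqrt(2)*d - 73*d + 360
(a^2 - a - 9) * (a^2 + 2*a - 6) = a^4 + a^3 - 17*a^2 - 12*a + 54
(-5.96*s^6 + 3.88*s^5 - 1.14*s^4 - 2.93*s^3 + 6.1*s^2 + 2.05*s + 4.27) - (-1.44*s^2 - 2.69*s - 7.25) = -5.96*s^6 + 3.88*s^5 - 1.14*s^4 - 2.93*s^3 + 7.54*s^2 + 4.74*s + 11.52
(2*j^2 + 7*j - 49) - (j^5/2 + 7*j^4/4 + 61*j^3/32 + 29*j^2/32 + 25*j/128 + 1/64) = -j^5/2 - 7*j^4/4 - 61*j^3/32 + 35*j^2/32 + 871*j/128 - 3137/64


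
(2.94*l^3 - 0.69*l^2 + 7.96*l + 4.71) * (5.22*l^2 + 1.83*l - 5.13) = 15.3468*l^5 + 1.7784*l^4 + 25.2063*l^3 + 42.6927*l^2 - 32.2155*l - 24.1623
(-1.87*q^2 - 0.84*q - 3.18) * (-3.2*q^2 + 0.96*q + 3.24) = 5.984*q^4 + 0.8928*q^3 + 3.3108*q^2 - 5.7744*q - 10.3032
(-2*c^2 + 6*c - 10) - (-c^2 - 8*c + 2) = -c^2 + 14*c - 12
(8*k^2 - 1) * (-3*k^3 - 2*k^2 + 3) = -24*k^5 - 16*k^4 + 3*k^3 + 26*k^2 - 3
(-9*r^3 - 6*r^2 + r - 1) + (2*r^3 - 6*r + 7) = -7*r^3 - 6*r^2 - 5*r + 6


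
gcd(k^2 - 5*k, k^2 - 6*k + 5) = k - 5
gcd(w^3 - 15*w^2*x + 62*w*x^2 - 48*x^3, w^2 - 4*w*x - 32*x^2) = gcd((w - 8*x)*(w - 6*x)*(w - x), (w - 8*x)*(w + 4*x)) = -w + 8*x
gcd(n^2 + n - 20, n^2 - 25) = n + 5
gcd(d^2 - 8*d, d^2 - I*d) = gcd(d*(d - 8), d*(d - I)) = d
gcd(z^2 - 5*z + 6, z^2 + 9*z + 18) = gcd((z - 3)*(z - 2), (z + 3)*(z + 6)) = 1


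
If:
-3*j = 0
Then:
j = 0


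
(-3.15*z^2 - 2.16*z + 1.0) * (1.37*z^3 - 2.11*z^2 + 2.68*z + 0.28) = -4.3155*z^5 + 3.6873*z^4 - 2.5144*z^3 - 8.7808*z^2 + 2.0752*z + 0.28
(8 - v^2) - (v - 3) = -v^2 - v + 11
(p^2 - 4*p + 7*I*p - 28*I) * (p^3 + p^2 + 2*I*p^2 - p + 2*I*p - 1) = p^5 - 3*p^4 + 9*I*p^4 - 19*p^3 - 27*I*p^3 + 45*p^2 - 43*I*p^2 + 60*p + 21*I*p + 28*I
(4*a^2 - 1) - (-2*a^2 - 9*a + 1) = 6*a^2 + 9*a - 2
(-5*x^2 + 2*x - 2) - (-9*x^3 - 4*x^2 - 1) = 9*x^3 - x^2 + 2*x - 1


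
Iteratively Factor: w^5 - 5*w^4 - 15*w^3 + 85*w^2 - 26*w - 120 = (w - 2)*(w^4 - 3*w^3 - 21*w^2 + 43*w + 60) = (w - 5)*(w - 2)*(w^3 + 2*w^2 - 11*w - 12) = (w - 5)*(w - 3)*(w - 2)*(w^2 + 5*w + 4) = (w - 5)*(w - 3)*(w - 2)*(w + 1)*(w + 4)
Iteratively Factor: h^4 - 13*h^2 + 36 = (h - 3)*(h^3 + 3*h^2 - 4*h - 12) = (h - 3)*(h + 2)*(h^2 + h - 6) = (h - 3)*(h + 2)*(h + 3)*(h - 2)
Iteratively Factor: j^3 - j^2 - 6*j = (j)*(j^2 - j - 6) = j*(j - 3)*(j + 2)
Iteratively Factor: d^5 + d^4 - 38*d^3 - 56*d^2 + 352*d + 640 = (d - 5)*(d^4 + 6*d^3 - 8*d^2 - 96*d - 128) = (d - 5)*(d + 4)*(d^3 + 2*d^2 - 16*d - 32) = (d - 5)*(d - 4)*(d + 4)*(d^2 + 6*d + 8) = (d - 5)*(d - 4)*(d + 2)*(d + 4)*(d + 4)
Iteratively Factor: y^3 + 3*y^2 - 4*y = (y - 1)*(y^2 + 4*y) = y*(y - 1)*(y + 4)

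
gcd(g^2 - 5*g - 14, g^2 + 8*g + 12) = g + 2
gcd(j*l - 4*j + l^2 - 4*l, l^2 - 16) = l - 4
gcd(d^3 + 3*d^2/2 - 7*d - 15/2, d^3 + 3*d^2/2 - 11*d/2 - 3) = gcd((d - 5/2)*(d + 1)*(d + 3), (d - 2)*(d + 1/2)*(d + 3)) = d + 3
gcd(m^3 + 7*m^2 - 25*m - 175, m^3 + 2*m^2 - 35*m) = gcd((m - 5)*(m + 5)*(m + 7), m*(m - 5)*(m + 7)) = m^2 + 2*m - 35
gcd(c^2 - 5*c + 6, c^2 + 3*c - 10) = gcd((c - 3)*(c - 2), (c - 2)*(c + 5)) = c - 2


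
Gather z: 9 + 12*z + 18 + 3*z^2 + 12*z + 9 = 3*z^2 + 24*z + 36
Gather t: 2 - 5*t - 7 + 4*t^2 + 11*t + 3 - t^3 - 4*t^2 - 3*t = -t^3 + 3*t - 2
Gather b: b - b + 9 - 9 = 0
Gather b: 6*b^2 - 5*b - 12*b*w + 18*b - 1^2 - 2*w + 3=6*b^2 + b*(13 - 12*w) - 2*w + 2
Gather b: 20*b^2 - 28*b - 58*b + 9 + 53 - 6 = 20*b^2 - 86*b + 56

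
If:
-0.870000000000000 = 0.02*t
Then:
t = -43.50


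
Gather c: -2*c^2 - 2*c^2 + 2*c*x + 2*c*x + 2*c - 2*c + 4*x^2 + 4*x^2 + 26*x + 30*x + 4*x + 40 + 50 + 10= -4*c^2 + 4*c*x + 8*x^2 + 60*x + 100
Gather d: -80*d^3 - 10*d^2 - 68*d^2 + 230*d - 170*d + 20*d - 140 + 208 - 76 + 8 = -80*d^3 - 78*d^2 + 80*d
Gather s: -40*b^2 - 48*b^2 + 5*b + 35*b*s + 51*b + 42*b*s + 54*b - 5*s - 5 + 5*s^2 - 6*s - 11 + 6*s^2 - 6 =-88*b^2 + 110*b + 11*s^2 + s*(77*b - 11) - 22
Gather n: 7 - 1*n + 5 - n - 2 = 10 - 2*n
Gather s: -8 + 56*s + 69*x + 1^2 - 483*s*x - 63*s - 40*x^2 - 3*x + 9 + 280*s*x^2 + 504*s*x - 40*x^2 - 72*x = s*(280*x^2 + 21*x - 7) - 80*x^2 - 6*x + 2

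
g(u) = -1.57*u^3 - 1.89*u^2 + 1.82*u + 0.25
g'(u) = -4.71*u^2 - 3.78*u + 1.82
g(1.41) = -5.34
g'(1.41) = -12.87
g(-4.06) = 66.78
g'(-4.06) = -60.47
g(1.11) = -2.21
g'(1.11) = -8.18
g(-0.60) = -1.18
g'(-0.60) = 2.39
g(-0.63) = -1.25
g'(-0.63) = 2.33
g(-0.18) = -0.13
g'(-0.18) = 2.35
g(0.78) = -0.23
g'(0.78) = -3.99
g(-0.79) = -1.59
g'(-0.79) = 1.87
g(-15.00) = 4846.45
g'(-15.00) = -1001.23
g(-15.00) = 4846.45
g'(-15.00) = -1001.23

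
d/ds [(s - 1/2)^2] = 2*s - 1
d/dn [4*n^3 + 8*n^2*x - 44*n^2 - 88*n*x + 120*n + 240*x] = 12*n^2 + 16*n*x - 88*n - 88*x + 120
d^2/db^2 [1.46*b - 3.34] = 0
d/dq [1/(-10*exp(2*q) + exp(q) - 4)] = (20*exp(q) - 1)*exp(q)/(10*exp(2*q) - exp(q) + 4)^2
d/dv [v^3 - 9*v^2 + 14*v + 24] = 3*v^2 - 18*v + 14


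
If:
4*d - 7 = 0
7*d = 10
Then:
No Solution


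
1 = 1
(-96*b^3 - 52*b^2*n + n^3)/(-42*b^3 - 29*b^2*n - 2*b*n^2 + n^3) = (48*b^2 + 2*b*n - n^2)/(21*b^2 + 4*b*n - n^2)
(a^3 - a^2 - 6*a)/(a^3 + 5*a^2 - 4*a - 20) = a*(a - 3)/(a^2 + 3*a - 10)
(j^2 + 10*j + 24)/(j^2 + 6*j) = (j + 4)/j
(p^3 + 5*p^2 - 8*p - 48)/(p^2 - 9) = (p^2 + 8*p + 16)/(p + 3)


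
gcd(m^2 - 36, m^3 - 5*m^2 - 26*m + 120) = m - 6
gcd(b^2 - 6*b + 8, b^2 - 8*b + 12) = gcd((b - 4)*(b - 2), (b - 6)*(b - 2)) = b - 2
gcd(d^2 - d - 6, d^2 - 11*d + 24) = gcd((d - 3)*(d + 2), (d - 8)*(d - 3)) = d - 3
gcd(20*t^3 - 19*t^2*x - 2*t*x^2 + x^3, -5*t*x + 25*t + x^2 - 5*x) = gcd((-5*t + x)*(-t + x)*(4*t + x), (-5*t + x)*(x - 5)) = -5*t + x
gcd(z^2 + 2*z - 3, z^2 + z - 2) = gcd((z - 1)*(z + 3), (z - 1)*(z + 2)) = z - 1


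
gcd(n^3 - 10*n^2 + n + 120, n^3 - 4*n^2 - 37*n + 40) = n - 8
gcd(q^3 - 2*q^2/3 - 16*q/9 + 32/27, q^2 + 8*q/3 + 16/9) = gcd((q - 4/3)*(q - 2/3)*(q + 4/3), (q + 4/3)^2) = q + 4/3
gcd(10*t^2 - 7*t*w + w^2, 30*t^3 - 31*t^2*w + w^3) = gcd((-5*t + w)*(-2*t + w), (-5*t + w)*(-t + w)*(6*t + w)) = 5*t - w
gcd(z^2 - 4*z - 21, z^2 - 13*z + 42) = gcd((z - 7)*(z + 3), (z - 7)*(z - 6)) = z - 7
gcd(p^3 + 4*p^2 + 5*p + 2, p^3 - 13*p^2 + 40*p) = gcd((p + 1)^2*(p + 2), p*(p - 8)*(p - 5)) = 1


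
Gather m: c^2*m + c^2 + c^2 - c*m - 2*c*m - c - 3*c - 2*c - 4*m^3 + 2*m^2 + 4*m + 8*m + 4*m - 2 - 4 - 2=2*c^2 - 6*c - 4*m^3 + 2*m^2 + m*(c^2 - 3*c + 16) - 8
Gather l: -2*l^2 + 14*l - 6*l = -2*l^2 + 8*l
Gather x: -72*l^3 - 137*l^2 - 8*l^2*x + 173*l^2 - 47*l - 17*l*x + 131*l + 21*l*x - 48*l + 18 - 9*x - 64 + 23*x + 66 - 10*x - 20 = -72*l^3 + 36*l^2 + 36*l + x*(-8*l^2 + 4*l + 4)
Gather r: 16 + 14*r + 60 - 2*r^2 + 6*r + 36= -2*r^2 + 20*r + 112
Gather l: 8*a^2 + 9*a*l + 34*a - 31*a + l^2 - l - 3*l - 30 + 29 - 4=8*a^2 + 3*a + l^2 + l*(9*a - 4) - 5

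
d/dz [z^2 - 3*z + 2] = 2*z - 3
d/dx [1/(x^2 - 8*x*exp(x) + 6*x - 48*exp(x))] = 2*(4*x*exp(x) - x + 28*exp(x) - 3)/(x^2 - 8*x*exp(x) + 6*x - 48*exp(x))^2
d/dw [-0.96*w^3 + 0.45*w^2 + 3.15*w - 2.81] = -2.88*w^2 + 0.9*w + 3.15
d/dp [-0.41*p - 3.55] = -0.410000000000000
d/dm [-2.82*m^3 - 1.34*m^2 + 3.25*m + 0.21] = -8.46*m^2 - 2.68*m + 3.25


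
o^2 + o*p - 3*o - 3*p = (o - 3)*(o + p)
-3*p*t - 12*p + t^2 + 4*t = (-3*p + t)*(t + 4)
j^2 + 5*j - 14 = (j - 2)*(j + 7)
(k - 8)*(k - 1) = k^2 - 9*k + 8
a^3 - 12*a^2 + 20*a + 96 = (a - 8)*(a - 6)*(a + 2)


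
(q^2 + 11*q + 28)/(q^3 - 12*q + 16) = (q + 7)/(q^2 - 4*q + 4)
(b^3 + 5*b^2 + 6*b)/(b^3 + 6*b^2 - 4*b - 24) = b*(b + 3)/(b^2 + 4*b - 12)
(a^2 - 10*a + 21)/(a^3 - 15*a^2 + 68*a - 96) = (a - 7)/(a^2 - 12*a + 32)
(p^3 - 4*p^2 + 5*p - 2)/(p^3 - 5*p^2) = (p^3 - 4*p^2 + 5*p - 2)/(p^2*(p - 5))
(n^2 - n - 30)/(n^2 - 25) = (n - 6)/(n - 5)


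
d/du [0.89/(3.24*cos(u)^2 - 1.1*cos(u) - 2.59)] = (5.7672*cos(u) - 0.979)*sin(u)/(-3.24*cos(u)^2 + 1.1*cos(u) + 2.59)^2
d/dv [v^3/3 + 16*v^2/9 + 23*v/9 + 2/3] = v^2 + 32*v/9 + 23/9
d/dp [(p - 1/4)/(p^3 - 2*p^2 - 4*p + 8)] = (-8*p^2 - 5*p - 14)/(4*(p^5 - 2*p^4 - 8*p^3 + 16*p^2 + 16*p - 32))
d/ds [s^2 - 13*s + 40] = 2*s - 13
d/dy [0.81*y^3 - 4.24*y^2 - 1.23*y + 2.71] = 2.43*y^2 - 8.48*y - 1.23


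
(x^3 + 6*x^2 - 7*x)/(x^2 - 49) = x*(x - 1)/(x - 7)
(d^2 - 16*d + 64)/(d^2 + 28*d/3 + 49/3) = 3*(d^2 - 16*d + 64)/(3*d^2 + 28*d + 49)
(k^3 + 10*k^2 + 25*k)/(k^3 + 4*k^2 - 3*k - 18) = k*(k^2 + 10*k + 25)/(k^3 + 4*k^2 - 3*k - 18)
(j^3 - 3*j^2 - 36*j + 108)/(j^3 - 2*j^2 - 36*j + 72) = (j - 3)/(j - 2)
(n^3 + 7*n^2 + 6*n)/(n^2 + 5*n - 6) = n*(n + 1)/(n - 1)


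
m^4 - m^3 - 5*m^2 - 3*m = m*(m - 3)*(m + 1)^2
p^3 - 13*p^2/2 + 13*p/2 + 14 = (p - 4)*(p - 7/2)*(p + 1)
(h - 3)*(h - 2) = h^2 - 5*h + 6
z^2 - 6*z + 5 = (z - 5)*(z - 1)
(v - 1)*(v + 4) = v^2 + 3*v - 4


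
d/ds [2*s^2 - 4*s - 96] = 4*s - 4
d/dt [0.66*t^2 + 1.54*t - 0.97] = 1.32*t + 1.54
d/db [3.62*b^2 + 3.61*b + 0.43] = 7.24*b + 3.61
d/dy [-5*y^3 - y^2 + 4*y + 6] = -15*y^2 - 2*y + 4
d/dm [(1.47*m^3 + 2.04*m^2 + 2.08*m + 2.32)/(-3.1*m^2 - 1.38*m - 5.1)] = (-4.557*m^4 - 4.0572*m^3 - 18.8582*m^2 - 6.424*m - 7.4064)/(9.61*m^4 + 8.556*m^3 + 33.5244*m^2 + 14.076*m + 26.01)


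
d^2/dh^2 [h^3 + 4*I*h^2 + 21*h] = 6*h + 8*I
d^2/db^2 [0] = 0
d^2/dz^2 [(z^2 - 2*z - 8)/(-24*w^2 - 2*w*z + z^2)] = 2*(4*(w - z)^2*(-z^2 + 2*z + 8) - (24*w^2 + 2*w*z - z^2)^2 + (24*w^2 + 2*w*z - z^2)*(-z^2 + 2*z + 4*(w - z)*(z - 1) + 8))/(24*w^2 + 2*w*z - z^2)^3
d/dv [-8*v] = -8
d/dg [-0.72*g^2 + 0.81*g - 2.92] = 0.81 - 1.44*g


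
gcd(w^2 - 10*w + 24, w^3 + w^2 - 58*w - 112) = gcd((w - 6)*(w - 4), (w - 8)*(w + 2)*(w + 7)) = 1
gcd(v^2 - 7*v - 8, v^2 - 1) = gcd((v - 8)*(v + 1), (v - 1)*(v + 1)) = v + 1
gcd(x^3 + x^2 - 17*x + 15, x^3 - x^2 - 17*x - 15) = 1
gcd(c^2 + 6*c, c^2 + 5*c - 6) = c + 6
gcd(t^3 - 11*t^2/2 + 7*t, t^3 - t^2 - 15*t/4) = t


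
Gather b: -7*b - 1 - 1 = -7*b - 2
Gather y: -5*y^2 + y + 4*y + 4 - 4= -5*y^2 + 5*y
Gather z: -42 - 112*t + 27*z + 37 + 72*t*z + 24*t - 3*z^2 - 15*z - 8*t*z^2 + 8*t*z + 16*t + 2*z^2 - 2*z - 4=-72*t + z^2*(-8*t - 1) + z*(80*t + 10) - 9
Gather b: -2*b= -2*b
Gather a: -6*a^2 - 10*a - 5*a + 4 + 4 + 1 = -6*a^2 - 15*a + 9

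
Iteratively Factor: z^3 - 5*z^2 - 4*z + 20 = (z - 2)*(z^2 - 3*z - 10) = (z - 2)*(z + 2)*(z - 5)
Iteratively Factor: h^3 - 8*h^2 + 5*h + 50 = (h - 5)*(h^2 - 3*h - 10) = (h - 5)*(h + 2)*(h - 5)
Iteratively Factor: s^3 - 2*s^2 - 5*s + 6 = (s + 2)*(s^2 - 4*s + 3) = (s - 3)*(s + 2)*(s - 1)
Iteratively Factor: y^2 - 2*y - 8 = (y - 4)*(y + 2)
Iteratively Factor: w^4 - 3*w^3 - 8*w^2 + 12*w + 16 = (w + 1)*(w^3 - 4*w^2 - 4*w + 16) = (w - 2)*(w + 1)*(w^2 - 2*w - 8) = (w - 2)*(w + 1)*(w + 2)*(w - 4)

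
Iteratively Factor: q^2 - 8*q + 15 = (q - 3)*(q - 5)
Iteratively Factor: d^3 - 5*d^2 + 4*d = (d)*(d^2 - 5*d + 4) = d*(d - 1)*(d - 4)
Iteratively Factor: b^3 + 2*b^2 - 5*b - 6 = (b + 1)*(b^2 + b - 6) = (b + 1)*(b + 3)*(b - 2)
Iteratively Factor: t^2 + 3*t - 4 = (t - 1)*(t + 4)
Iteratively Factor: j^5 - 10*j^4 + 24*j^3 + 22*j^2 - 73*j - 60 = (j - 4)*(j^4 - 6*j^3 + 22*j + 15) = (j - 4)*(j + 1)*(j^3 - 7*j^2 + 7*j + 15) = (j - 5)*(j - 4)*(j + 1)*(j^2 - 2*j - 3) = (j - 5)*(j - 4)*(j - 3)*(j + 1)*(j + 1)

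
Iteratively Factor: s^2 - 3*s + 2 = (s - 1)*(s - 2)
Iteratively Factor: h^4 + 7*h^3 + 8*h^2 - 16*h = (h + 4)*(h^3 + 3*h^2 - 4*h) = (h + 4)^2*(h^2 - h) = (h - 1)*(h + 4)^2*(h)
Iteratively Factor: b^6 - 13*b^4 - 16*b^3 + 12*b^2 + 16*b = (b - 4)*(b^5 + 4*b^4 + 3*b^3 - 4*b^2 - 4*b) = (b - 4)*(b + 2)*(b^4 + 2*b^3 - b^2 - 2*b) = b*(b - 4)*(b + 2)*(b^3 + 2*b^2 - b - 2) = b*(b - 4)*(b + 1)*(b + 2)*(b^2 + b - 2) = b*(b - 4)*(b + 1)*(b + 2)^2*(b - 1)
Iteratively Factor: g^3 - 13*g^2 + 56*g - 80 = (g - 4)*(g^2 - 9*g + 20) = (g - 5)*(g - 4)*(g - 4)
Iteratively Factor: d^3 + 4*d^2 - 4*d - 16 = (d - 2)*(d^2 + 6*d + 8) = (d - 2)*(d + 4)*(d + 2)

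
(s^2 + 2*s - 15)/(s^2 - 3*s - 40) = (s - 3)/(s - 8)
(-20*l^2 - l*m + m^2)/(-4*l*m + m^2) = (20*l^2 + l*m - m^2)/(m*(4*l - m))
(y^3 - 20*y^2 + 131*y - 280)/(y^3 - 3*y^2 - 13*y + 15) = (y^2 - 15*y + 56)/(y^2 + 2*y - 3)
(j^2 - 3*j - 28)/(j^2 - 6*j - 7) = (j + 4)/(j + 1)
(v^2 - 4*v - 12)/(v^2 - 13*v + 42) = (v + 2)/(v - 7)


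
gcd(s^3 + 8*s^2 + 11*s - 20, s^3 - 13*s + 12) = s^2 + 3*s - 4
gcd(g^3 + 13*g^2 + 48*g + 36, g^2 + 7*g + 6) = g^2 + 7*g + 6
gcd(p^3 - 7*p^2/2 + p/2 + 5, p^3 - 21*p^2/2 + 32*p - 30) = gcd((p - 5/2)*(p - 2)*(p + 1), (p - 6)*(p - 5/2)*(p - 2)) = p^2 - 9*p/2 + 5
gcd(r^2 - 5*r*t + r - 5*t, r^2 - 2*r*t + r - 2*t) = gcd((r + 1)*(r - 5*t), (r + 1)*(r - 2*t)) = r + 1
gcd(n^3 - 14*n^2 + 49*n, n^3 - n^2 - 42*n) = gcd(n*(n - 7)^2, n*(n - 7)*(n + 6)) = n^2 - 7*n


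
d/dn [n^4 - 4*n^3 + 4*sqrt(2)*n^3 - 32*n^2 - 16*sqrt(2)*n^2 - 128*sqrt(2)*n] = 4*n^3 - 12*n^2 + 12*sqrt(2)*n^2 - 64*n - 32*sqrt(2)*n - 128*sqrt(2)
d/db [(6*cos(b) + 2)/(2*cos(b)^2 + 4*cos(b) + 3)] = 2*(6*cos(b)^2 + 4*cos(b) - 5)*sin(b)/(4*cos(b) + cos(2*b) + 4)^2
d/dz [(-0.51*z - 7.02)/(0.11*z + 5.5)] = (-0.223608*z - 11.1804)/(0.11*z + 5.5)^3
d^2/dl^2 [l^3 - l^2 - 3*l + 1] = 6*l - 2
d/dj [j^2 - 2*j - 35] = 2*j - 2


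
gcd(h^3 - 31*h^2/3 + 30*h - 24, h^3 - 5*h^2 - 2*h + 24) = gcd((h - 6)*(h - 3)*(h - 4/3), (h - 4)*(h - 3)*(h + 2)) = h - 3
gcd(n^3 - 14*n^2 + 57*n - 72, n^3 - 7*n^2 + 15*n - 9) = n^2 - 6*n + 9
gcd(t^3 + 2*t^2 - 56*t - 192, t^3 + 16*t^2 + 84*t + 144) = t^2 + 10*t + 24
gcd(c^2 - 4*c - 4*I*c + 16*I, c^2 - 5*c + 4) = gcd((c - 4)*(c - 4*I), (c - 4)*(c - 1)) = c - 4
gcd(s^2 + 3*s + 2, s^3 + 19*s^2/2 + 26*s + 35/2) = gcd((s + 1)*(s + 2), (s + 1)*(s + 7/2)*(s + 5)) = s + 1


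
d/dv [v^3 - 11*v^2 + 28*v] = 3*v^2 - 22*v + 28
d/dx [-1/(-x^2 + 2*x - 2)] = 2*(1 - x)/(x^2 - 2*x + 2)^2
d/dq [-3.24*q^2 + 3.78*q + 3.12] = 3.78 - 6.48*q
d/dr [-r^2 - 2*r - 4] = -2*r - 2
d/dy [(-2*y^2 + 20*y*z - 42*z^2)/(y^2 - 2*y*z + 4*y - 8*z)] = 4*((-y + 5*z)*(y^2 - 2*y*z + 4*y - 8*z) + (y - z + 2)*(y^2 - 10*y*z + 21*z^2))/(y^2 - 2*y*z + 4*y - 8*z)^2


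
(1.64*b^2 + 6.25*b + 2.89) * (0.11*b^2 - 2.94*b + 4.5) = 0.1804*b^4 - 4.1341*b^3 - 10.6771*b^2 + 19.6284*b + 13.005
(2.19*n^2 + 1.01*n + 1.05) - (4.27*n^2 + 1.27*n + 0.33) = -2.08*n^2 - 0.26*n + 0.72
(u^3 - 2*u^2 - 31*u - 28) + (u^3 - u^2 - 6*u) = 2*u^3 - 3*u^2 - 37*u - 28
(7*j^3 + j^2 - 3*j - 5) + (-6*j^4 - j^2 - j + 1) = -6*j^4 + 7*j^3 - 4*j - 4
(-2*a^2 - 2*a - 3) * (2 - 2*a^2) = 4*a^4 + 4*a^3 + 2*a^2 - 4*a - 6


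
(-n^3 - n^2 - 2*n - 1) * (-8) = 8*n^3 + 8*n^2 + 16*n + 8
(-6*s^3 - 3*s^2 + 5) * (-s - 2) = 6*s^4 + 15*s^3 + 6*s^2 - 5*s - 10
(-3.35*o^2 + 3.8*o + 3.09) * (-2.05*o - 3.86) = 6.8675*o^3 + 5.141*o^2 - 21.0025*o - 11.9274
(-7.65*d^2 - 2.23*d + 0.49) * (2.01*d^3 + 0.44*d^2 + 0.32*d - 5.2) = -15.3765*d^5 - 7.8483*d^4 - 2.4443*d^3 + 39.282*d^2 + 11.7528*d - 2.548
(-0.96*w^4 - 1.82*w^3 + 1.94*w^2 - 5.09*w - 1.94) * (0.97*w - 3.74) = -0.9312*w^5 + 1.825*w^4 + 8.6886*w^3 - 12.1929*w^2 + 17.1548*w + 7.2556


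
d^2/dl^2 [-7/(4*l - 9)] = -224/(4*l - 9)^3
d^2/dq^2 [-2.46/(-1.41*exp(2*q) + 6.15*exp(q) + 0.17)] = ((15.129 - 13.8744*exp(q))*(-1.41*exp(2*q) + 6.15*exp(q) + 0.17) - 2.46*(2.82*exp(q) - 6.15)*(5.64*exp(q) - 12.3)*exp(q))*exp(q)/(-1.41*exp(2*q) + 6.15*exp(q) + 0.17)^3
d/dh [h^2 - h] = 2*h - 1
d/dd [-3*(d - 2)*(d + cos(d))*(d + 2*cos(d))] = 3*(d - 2)*(d + cos(d))*(2*sin(d) - 1) + 3*(d - 2)*(d + 2*cos(d))*(sin(d) - 1) - 3*(d + cos(d))*(d + 2*cos(d))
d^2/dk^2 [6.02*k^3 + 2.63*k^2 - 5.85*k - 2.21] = 36.12*k + 5.26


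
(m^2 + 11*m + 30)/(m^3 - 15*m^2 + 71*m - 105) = (m^2 + 11*m + 30)/(m^3 - 15*m^2 + 71*m - 105)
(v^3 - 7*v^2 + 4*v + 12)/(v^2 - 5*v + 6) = (v^2 - 5*v - 6)/(v - 3)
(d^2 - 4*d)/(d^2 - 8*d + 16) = d/(d - 4)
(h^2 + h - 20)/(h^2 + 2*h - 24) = (h + 5)/(h + 6)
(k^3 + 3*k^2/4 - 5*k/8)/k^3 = 1 + 3/(4*k) - 5/(8*k^2)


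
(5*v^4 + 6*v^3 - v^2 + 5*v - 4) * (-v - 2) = -5*v^5 - 16*v^4 - 11*v^3 - 3*v^2 - 6*v + 8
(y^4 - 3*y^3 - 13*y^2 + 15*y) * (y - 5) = y^5 - 8*y^4 + 2*y^3 + 80*y^2 - 75*y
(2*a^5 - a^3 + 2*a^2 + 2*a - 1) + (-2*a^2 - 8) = 2*a^5 - a^3 + 2*a - 9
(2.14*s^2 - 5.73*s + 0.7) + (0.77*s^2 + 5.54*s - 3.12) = 2.91*s^2 - 0.19*s - 2.42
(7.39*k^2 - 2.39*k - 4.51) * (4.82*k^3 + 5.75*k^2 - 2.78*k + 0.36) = 35.6198*k^5 + 30.9727*k^4 - 56.0249*k^3 - 16.6279*k^2 + 11.6774*k - 1.6236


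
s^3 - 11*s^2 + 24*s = s*(s - 8)*(s - 3)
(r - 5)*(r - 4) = r^2 - 9*r + 20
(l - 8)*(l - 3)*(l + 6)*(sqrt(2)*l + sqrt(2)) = sqrt(2)*l^4 - 4*sqrt(2)*l^3 - 47*sqrt(2)*l^2 + 102*sqrt(2)*l + 144*sqrt(2)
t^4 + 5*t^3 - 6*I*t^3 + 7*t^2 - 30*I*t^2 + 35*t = t*(t + 5)*(t - 7*I)*(t + I)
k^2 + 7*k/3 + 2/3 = (k + 1/3)*(k + 2)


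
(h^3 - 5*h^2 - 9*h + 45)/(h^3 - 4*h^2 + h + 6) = (h^2 - 2*h - 15)/(h^2 - h - 2)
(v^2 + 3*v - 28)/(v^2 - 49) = (v - 4)/(v - 7)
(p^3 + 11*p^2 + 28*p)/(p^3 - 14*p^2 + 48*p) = (p^2 + 11*p + 28)/(p^2 - 14*p + 48)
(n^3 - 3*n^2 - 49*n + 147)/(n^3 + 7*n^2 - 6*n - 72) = (n^2 - 49)/(n^2 + 10*n + 24)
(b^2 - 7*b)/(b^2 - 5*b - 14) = b/(b + 2)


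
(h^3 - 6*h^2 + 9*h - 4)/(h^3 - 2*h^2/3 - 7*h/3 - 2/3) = 3*(-h^3 + 6*h^2 - 9*h + 4)/(-3*h^3 + 2*h^2 + 7*h + 2)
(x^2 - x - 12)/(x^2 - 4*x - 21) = (x - 4)/(x - 7)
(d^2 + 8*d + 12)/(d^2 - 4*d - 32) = (d^2 + 8*d + 12)/(d^2 - 4*d - 32)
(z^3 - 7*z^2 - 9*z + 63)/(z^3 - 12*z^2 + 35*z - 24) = (z^2 - 4*z - 21)/(z^2 - 9*z + 8)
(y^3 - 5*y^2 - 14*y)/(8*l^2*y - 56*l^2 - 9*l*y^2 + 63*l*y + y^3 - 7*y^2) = y*(y + 2)/(8*l^2 - 9*l*y + y^2)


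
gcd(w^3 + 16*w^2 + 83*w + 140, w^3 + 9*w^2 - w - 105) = w^2 + 12*w + 35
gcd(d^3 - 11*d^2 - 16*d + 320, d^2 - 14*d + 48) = d - 8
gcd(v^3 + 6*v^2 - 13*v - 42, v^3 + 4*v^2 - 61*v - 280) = v + 7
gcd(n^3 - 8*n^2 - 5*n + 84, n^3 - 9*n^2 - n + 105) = n^2 - 4*n - 21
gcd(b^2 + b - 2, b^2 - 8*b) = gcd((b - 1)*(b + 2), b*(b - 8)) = 1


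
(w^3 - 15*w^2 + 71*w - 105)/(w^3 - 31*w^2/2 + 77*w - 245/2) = 2*(w - 3)/(2*w - 7)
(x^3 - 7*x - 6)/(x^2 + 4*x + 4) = (x^2 - 2*x - 3)/(x + 2)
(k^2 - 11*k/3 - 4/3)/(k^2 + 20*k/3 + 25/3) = (3*k^2 - 11*k - 4)/(3*k^2 + 20*k + 25)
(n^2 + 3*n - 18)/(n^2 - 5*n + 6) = (n + 6)/(n - 2)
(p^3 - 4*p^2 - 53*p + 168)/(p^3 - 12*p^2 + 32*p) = (p^2 + 4*p - 21)/(p*(p - 4))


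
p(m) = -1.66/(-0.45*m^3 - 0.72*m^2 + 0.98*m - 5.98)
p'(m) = -1.66*(1.35*m^2 + 1.44*m - 0.98)/(-0.45*m^3 - 0.72*m^2 + 0.98*m - 5.98)^2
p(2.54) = 0.11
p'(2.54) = -0.08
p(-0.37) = 0.26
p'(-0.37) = 0.05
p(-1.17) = 0.22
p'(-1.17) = 0.02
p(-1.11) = 0.23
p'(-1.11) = 0.03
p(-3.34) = 3.20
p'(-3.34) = -57.27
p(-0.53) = 0.25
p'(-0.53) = 0.05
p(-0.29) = 0.26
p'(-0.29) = 0.05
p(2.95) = 0.08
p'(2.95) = -0.06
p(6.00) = 0.01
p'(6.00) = -0.01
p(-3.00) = 0.51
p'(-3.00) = -1.08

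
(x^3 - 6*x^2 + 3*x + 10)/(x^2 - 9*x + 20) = (x^2 - x - 2)/(x - 4)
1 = 1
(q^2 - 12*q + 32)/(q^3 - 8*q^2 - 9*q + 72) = (q - 4)/(q^2 - 9)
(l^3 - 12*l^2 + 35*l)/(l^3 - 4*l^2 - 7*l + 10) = l*(l - 7)/(l^2 + l - 2)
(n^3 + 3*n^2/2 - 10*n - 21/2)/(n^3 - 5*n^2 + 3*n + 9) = (n + 7/2)/(n - 3)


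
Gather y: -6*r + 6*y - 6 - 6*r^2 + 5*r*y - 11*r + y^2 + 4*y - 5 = -6*r^2 - 17*r + y^2 + y*(5*r + 10) - 11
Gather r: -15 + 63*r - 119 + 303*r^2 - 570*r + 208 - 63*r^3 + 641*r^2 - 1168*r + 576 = -63*r^3 + 944*r^2 - 1675*r + 650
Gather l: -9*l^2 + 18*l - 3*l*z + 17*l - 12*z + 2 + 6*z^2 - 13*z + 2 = -9*l^2 + l*(35 - 3*z) + 6*z^2 - 25*z + 4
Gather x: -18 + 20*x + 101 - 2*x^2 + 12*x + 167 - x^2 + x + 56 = -3*x^2 + 33*x + 306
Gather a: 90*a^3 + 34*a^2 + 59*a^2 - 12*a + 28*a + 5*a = 90*a^3 + 93*a^2 + 21*a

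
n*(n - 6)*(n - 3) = n^3 - 9*n^2 + 18*n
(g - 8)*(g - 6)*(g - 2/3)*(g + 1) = g^4 - 41*g^3/3 + 128*g^2/3 + 76*g/3 - 32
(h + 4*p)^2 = h^2 + 8*h*p + 16*p^2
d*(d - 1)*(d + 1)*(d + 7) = d^4 + 7*d^3 - d^2 - 7*d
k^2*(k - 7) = k^3 - 7*k^2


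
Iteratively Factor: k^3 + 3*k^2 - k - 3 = (k - 1)*(k^2 + 4*k + 3) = (k - 1)*(k + 3)*(k + 1)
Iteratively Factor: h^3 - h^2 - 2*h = (h - 2)*(h^2 + h) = (h - 2)*(h + 1)*(h)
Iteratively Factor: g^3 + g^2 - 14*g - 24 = (g - 4)*(g^2 + 5*g + 6) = (g - 4)*(g + 2)*(g + 3)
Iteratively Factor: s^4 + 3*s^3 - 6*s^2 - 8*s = (s)*(s^3 + 3*s^2 - 6*s - 8) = s*(s + 1)*(s^2 + 2*s - 8) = s*(s - 2)*(s + 1)*(s + 4)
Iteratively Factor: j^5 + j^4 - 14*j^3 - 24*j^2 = (j + 3)*(j^4 - 2*j^3 - 8*j^2) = (j - 4)*(j + 3)*(j^3 + 2*j^2) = (j - 4)*(j + 2)*(j + 3)*(j^2) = j*(j - 4)*(j + 2)*(j + 3)*(j)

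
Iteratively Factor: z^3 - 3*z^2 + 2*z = (z - 1)*(z^2 - 2*z) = z*(z - 1)*(z - 2)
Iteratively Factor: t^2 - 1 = (t - 1)*(t + 1)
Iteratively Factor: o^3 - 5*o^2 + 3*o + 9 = (o - 3)*(o^2 - 2*o - 3) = (o - 3)*(o + 1)*(o - 3)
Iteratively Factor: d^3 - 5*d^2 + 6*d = (d)*(d^2 - 5*d + 6) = d*(d - 2)*(d - 3)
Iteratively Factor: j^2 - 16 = (j + 4)*(j - 4)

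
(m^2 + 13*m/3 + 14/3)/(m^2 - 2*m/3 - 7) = (m + 2)/(m - 3)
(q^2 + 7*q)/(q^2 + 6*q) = (q + 7)/(q + 6)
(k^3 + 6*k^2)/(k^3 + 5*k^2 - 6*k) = k/(k - 1)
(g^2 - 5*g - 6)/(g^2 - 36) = (g + 1)/(g + 6)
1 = 1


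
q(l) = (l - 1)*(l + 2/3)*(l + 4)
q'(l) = (l - 1)*(l + 2/3) + (l - 1)*(l + 4) + (l + 2/3)*(l + 4)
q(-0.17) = -2.23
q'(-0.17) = -3.16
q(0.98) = -0.16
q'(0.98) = 8.07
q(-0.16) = -2.26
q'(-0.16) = -3.10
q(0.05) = -2.76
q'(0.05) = -1.63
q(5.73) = 294.39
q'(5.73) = 138.52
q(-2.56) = 9.71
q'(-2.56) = -1.11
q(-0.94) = 1.62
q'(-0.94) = -6.24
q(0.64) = -2.18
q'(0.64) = 3.92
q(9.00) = 1005.33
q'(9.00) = 307.00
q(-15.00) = -2522.67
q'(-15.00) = 563.00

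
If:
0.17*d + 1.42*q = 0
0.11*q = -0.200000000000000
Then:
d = 15.19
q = -1.82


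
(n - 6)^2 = n^2 - 12*n + 36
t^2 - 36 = (t - 6)*(t + 6)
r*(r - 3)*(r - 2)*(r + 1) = r^4 - 4*r^3 + r^2 + 6*r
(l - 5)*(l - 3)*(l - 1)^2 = l^4 - 10*l^3 + 32*l^2 - 38*l + 15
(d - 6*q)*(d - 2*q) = d^2 - 8*d*q + 12*q^2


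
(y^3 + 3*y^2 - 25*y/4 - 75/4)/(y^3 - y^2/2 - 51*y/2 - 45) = (y - 5/2)/(y - 6)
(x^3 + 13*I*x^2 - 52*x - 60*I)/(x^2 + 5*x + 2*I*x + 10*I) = (x^2 + 11*I*x - 30)/(x + 5)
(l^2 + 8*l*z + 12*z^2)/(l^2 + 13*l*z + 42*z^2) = (l + 2*z)/(l + 7*z)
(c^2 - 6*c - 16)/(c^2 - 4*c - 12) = (c - 8)/(c - 6)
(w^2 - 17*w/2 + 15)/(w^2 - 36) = (w - 5/2)/(w + 6)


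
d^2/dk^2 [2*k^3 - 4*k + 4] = 12*k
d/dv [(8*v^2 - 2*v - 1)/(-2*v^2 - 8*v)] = (-17*v^2 - v - 2)/(v^2*(v^2 + 8*v + 16))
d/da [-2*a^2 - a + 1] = -4*a - 1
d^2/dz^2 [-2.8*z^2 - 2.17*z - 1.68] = -5.60000000000000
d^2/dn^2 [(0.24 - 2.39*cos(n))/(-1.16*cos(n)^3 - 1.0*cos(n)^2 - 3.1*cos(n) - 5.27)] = (0.0293557901864055*(1 - cos(n)^2)^2*cos(3*n) + 0.161727467512592*(1 - cos(n)^2)^2 + 0.0888913976936109*sin(n)^6 - 0.16961123218812*cos(n)^7 - 0.0224948583803873*cos(n)^6 + 0.00490724475499257*cos(n)^5 + 0.022358853901895*cos(n)^3*cos(3*n) + 0.474960021300174*cos(n)^3 + 0.134621138822652*cos(n)^2*cos(3*n) + 0.375694046687939*cos(n)^2 + 0.125488485152268*cos(n)*cos(3*n) - 0.61435810849804*cos(n) - 0.0427482311861767*cos(3*n) - 0.575879312017752)/(0.185007974481659*cos(n)^3 + 0.159489633173844*cos(n)^2 + 0.494417862838915*cos(n) + 0.840510366826156)^3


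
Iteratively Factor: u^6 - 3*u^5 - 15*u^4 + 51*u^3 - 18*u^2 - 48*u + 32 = (u - 1)*(u^5 - 2*u^4 - 17*u^3 + 34*u^2 + 16*u - 32) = (u - 1)*(u + 1)*(u^4 - 3*u^3 - 14*u^2 + 48*u - 32) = (u - 2)*(u - 1)*(u + 1)*(u^3 - u^2 - 16*u + 16) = (u - 2)*(u - 1)*(u + 1)*(u + 4)*(u^2 - 5*u + 4) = (u - 4)*(u - 2)*(u - 1)*(u + 1)*(u + 4)*(u - 1)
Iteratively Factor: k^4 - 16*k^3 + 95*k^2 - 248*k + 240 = (k - 3)*(k^3 - 13*k^2 + 56*k - 80) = (k - 4)*(k - 3)*(k^2 - 9*k + 20) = (k - 5)*(k - 4)*(k - 3)*(k - 4)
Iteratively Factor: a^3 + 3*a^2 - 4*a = (a + 4)*(a^2 - a) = a*(a + 4)*(a - 1)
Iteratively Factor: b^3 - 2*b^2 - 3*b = (b)*(b^2 - 2*b - 3) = b*(b - 3)*(b + 1)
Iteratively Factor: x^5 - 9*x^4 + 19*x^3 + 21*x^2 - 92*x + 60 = (x - 3)*(x^4 - 6*x^3 + x^2 + 24*x - 20) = (x - 3)*(x - 1)*(x^3 - 5*x^2 - 4*x + 20) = (x - 3)*(x - 2)*(x - 1)*(x^2 - 3*x - 10) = (x - 5)*(x - 3)*(x - 2)*(x - 1)*(x + 2)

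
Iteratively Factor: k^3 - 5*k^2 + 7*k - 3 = (k - 3)*(k^2 - 2*k + 1) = (k - 3)*(k - 1)*(k - 1)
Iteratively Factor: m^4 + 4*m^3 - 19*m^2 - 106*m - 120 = (m + 3)*(m^3 + m^2 - 22*m - 40) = (m - 5)*(m + 3)*(m^2 + 6*m + 8) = (m - 5)*(m + 2)*(m + 3)*(m + 4)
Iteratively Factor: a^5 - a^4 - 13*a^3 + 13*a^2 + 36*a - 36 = (a + 2)*(a^4 - 3*a^3 - 7*a^2 + 27*a - 18) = (a - 1)*(a + 2)*(a^3 - 2*a^2 - 9*a + 18) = (a - 3)*(a - 1)*(a + 2)*(a^2 + a - 6) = (a - 3)*(a - 1)*(a + 2)*(a + 3)*(a - 2)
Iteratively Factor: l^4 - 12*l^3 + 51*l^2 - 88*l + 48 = (l - 4)*(l^3 - 8*l^2 + 19*l - 12) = (l - 4)*(l - 3)*(l^2 - 5*l + 4) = (l - 4)*(l - 3)*(l - 1)*(l - 4)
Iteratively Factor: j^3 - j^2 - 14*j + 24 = (j + 4)*(j^2 - 5*j + 6) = (j - 3)*(j + 4)*(j - 2)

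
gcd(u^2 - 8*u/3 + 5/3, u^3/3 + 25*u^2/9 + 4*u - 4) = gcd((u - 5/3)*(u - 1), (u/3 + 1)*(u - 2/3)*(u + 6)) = 1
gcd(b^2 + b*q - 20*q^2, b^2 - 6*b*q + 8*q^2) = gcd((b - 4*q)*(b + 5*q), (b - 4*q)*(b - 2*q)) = -b + 4*q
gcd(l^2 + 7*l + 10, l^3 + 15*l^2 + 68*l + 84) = l + 2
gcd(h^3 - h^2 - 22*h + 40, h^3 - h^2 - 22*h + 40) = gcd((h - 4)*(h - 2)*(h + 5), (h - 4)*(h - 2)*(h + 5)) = h^3 - h^2 - 22*h + 40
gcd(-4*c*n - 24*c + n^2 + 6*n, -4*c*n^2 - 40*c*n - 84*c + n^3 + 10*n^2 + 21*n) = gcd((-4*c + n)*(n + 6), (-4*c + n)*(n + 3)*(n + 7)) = 4*c - n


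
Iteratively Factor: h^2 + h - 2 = (h - 1)*(h + 2)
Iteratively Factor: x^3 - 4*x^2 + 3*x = (x - 1)*(x^2 - 3*x) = x*(x - 1)*(x - 3)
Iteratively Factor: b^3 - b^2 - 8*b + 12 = (b - 2)*(b^2 + b - 6) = (b - 2)*(b + 3)*(b - 2)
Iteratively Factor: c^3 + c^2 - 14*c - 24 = (c - 4)*(c^2 + 5*c + 6) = (c - 4)*(c + 3)*(c + 2)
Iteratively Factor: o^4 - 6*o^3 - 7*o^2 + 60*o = (o)*(o^3 - 6*o^2 - 7*o + 60) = o*(o - 5)*(o^2 - o - 12) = o*(o - 5)*(o + 3)*(o - 4)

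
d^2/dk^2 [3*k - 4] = 0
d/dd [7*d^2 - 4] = 14*d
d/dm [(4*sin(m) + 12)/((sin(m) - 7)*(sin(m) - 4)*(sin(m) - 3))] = 4*(-2*sin(m)^3 + 5*sin(m)^2 + 84*sin(m) - 267)*cos(m)/((sin(m) - 7)^2*(sin(m) - 4)^2*(sin(m) - 3)^2)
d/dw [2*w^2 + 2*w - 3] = 4*w + 2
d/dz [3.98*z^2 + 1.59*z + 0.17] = 7.96*z + 1.59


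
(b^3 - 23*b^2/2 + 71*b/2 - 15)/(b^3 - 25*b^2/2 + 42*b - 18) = (b - 5)/(b - 6)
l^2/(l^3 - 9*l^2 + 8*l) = l/(l^2 - 9*l + 8)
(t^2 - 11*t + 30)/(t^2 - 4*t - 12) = (t - 5)/(t + 2)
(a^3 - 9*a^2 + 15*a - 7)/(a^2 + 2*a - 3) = (a^2 - 8*a + 7)/(a + 3)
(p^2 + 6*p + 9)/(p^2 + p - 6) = (p + 3)/(p - 2)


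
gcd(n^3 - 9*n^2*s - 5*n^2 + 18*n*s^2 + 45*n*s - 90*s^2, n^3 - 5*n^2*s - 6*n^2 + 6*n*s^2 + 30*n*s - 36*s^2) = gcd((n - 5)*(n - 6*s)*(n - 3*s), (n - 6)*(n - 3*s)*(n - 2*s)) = -n + 3*s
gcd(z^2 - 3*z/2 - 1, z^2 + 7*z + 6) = 1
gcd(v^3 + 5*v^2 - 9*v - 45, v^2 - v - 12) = v + 3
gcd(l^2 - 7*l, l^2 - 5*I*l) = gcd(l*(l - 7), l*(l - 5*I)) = l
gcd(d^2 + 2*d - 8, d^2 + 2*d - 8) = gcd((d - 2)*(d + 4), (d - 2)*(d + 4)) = d^2 + 2*d - 8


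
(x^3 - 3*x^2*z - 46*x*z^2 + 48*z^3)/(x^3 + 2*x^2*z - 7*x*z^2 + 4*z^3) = (x^2 - 2*x*z - 48*z^2)/(x^2 + 3*x*z - 4*z^2)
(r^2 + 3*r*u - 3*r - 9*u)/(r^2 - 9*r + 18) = (r + 3*u)/(r - 6)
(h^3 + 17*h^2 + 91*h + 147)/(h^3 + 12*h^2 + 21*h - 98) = (h + 3)/(h - 2)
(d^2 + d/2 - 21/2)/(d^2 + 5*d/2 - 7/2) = (d - 3)/(d - 1)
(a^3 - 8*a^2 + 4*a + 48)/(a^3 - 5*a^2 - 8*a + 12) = (a - 4)/(a - 1)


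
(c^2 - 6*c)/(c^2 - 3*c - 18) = c/(c + 3)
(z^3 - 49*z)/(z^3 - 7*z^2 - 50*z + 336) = z*(z - 7)/(z^2 - 14*z + 48)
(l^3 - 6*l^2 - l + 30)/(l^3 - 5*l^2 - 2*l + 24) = (l - 5)/(l - 4)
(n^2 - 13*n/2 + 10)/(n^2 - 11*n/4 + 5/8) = 4*(n - 4)/(4*n - 1)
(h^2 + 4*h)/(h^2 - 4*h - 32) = h/(h - 8)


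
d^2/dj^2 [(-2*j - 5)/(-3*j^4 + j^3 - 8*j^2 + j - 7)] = 2*((2*j + 5)*(12*j^3 - 3*j^2 + 16*j - 1)^2 + (-24*j^3 + 6*j^2 - 32*j - (2*j + 5)*(18*j^2 - 3*j + 8) + 2)*(3*j^4 - j^3 + 8*j^2 - j + 7))/(3*j^4 - j^3 + 8*j^2 - j + 7)^3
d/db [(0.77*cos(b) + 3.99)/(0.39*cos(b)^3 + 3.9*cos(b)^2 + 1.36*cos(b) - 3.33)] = (0.6006*cos(b)^3 + 7.6713*cos(b)^2 + 31.122*cos(b) + 7.9905)*sin(b)/(0.1521*cos(b)^6 + 3.042*cos(b)^5 + 16.2708*cos(b)^4 + 8.0106*cos(b)^3 - 24.1244*cos(b)^2 - 9.0576*cos(b) + 11.0889)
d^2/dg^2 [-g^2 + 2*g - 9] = -2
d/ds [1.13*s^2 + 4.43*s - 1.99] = 2.26*s + 4.43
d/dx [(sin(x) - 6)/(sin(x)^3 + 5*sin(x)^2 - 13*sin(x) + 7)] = (11*sin(x) + cos(2*x) + 70)*cos(x)/((sin(x) - 1)^3*(sin(x) + 7)^2)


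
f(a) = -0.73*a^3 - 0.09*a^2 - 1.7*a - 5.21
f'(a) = -2.19*a^2 - 0.18*a - 1.7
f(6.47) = -217.69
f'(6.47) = -94.54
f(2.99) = -30.61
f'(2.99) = -21.82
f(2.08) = -15.70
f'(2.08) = -11.55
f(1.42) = -9.90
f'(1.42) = -6.37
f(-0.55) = -4.18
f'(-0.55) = -2.26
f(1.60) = -11.15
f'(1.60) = -7.59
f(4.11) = -64.40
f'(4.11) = -39.43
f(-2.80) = 14.87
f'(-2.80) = -18.37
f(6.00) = -176.33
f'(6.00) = -81.62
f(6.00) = -176.33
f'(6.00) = -81.62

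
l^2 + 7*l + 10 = (l + 2)*(l + 5)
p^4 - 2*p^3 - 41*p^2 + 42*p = p*(p - 7)*(p - 1)*(p + 6)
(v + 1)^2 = v^2 + 2*v + 1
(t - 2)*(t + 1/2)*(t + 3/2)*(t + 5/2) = t^4 + 5*t^3/2 - 13*t^2/4 - 77*t/8 - 15/4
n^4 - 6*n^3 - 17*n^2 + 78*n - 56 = (n - 7)*(n - 2)*(n - 1)*(n + 4)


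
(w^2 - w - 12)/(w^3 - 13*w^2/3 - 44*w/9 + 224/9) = 9*(w + 3)/(9*w^2 - 3*w - 56)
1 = 1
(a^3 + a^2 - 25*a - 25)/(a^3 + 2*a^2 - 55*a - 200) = (a^2 - 4*a - 5)/(a^2 - 3*a - 40)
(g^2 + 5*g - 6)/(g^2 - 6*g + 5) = (g + 6)/(g - 5)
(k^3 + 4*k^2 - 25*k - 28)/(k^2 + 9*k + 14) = (k^2 - 3*k - 4)/(k + 2)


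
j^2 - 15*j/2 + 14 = (j - 4)*(j - 7/2)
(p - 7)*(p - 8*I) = p^2 - 7*p - 8*I*p + 56*I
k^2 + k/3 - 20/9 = (k - 4/3)*(k + 5/3)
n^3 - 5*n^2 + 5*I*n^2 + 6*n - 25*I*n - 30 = (n - 5)*(n - I)*(n + 6*I)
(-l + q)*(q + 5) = -l*q - 5*l + q^2 + 5*q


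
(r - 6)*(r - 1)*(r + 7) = r^3 - 43*r + 42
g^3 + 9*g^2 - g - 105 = (g - 3)*(g + 5)*(g + 7)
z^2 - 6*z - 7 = (z - 7)*(z + 1)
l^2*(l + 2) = l^3 + 2*l^2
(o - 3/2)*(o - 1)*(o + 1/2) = o^3 - 2*o^2 + o/4 + 3/4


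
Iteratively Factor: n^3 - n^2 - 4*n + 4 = (n + 2)*(n^2 - 3*n + 2) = (n - 2)*(n + 2)*(n - 1)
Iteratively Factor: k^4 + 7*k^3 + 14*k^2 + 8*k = (k + 1)*(k^3 + 6*k^2 + 8*k) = k*(k + 1)*(k^2 + 6*k + 8) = k*(k + 1)*(k + 2)*(k + 4)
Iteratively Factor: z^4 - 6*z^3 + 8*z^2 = (z)*(z^3 - 6*z^2 + 8*z) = z*(z - 4)*(z^2 - 2*z) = z^2*(z - 4)*(z - 2)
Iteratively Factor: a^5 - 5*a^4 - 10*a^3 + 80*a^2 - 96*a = (a + 4)*(a^4 - 9*a^3 + 26*a^2 - 24*a) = (a - 3)*(a + 4)*(a^3 - 6*a^2 + 8*a) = (a - 3)*(a - 2)*(a + 4)*(a^2 - 4*a) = a*(a - 3)*(a - 2)*(a + 4)*(a - 4)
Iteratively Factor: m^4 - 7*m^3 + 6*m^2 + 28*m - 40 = (m + 2)*(m^3 - 9*m^2 + 24*m - 20) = (m - 2)*(m + 2)*(m^2 - 7*m + 10) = (m - 2)^2*(m + 2)*(m - 5)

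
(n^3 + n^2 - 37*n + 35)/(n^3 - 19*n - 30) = (n^2 + 6*n - 7)/(n^2 + 5*n + 6)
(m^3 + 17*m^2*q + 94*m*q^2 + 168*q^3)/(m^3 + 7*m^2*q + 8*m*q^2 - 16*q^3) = (-m^2 - 13*m*q - 42*q^2)/(-m^2 - 3*m*q + 4*q^2)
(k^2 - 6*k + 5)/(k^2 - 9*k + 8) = (k - 5)/(k - 8)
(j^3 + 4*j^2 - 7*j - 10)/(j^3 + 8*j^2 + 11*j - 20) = (j^2 - j - 2)/(j^2 + 3*j - 4)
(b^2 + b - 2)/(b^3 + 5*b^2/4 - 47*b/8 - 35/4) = 8*(b - 1)/(8*b^2 - 6*b - 35)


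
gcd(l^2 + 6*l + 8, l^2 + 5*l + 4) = l + 4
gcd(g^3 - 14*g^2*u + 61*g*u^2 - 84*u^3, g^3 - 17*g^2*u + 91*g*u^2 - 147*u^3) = g^2 - 10*g*u + 21*u^2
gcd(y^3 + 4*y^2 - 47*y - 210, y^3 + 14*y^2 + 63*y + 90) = y^2 + 11*y + 30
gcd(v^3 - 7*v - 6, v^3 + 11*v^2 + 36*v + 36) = v + 2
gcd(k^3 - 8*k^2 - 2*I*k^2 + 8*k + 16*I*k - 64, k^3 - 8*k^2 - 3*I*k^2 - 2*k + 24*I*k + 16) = k - 8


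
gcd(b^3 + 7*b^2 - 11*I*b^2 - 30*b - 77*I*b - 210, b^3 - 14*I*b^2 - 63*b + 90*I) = b^2 - 11*I*b - 30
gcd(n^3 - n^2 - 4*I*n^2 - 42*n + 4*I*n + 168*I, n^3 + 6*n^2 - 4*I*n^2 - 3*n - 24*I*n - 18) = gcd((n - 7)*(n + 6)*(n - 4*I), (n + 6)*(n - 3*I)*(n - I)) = n + 6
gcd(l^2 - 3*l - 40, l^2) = 1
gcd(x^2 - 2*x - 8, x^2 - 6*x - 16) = x + 2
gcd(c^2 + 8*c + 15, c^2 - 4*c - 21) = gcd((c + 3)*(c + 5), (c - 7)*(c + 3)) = c + 3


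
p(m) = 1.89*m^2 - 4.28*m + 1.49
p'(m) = 3.78*m - 4.28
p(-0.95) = 7.26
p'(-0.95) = -7.87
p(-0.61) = 4.80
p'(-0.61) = -6.59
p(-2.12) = 19.06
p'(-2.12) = -12.29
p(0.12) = 1.00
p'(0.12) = -3.83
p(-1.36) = 10.81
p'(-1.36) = -9.42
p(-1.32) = 10.43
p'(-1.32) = -9.27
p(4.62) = 22.06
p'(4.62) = 13.18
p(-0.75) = 5.76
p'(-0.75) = -7.12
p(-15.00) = 490.94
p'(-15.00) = -60.98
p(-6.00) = 95.21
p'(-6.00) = -26.96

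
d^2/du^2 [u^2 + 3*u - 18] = 2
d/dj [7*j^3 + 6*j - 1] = 21*j^2 + 6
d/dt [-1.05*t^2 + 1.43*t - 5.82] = 1.43 - 2.1*t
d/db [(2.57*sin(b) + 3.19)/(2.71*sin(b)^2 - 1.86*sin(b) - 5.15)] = (-17.2898*sin(b) + 3.48235*cos(2*b) - 10.78445)*cos(b)/(-2.71*sin(b)^2 + 1.86*sin(b) + 5.15)^2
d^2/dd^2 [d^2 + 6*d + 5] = 2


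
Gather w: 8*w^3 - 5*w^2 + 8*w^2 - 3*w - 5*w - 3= 8*w^3 + 3*w^2 - 8*w - 3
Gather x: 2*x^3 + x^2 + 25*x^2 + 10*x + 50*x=2*x^3 + 26*x^2 + 60*x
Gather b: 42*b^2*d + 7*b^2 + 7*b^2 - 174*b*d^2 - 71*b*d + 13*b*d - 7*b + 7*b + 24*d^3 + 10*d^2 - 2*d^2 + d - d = b^2*(42*d + 14) + b*(-174*d^2 - 58*d) + 24*d^3 + 8*d^2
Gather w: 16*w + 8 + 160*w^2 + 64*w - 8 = 160*w^2 + 80*w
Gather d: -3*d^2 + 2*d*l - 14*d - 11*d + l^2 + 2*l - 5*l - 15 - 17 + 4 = -3*d^2 + d*(2*l - 25) + l^2 - 3*l - 28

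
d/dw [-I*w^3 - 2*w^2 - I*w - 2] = -3*I*w^2 - 4*w - I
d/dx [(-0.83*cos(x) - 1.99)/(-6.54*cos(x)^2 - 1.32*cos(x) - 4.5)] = (5.4282*cos(x)^2 + 26.0292*cos(x) - 1.1082)*sin(x)/(42.7716*cos(x)^4 + 17.2656*cos(x)^3 + 60.6024*cos(x)^2 + 11.88*cos(x) + 20.25)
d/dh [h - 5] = 1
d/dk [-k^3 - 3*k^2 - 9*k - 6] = -3*k^2 - 6*k - 9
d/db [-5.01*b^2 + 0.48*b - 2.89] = 0.48 - 10.02*b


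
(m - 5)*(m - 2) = m^2 - 7*m + 10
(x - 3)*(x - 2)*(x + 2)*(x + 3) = x^4 - 13*x^2 + 36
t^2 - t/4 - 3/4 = (t - 1)*(t + 3/4)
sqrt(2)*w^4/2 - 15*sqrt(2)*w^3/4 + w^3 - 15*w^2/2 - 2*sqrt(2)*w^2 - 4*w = w*(w - 8)*(w + 1/2)*(sqrt(2)*w/2 + 1)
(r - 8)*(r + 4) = r^2 - 4*r - 32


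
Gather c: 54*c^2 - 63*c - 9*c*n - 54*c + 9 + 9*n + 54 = 54*c^2 + c*(-9*n - 117) + 9*n + 63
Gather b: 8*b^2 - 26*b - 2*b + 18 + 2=8*b^2 - 28*b + 20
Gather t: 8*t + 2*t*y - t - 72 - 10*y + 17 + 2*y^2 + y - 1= t*(2*y + 7) + 2*y^2 - 9*y - 56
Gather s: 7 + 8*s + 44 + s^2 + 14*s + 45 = s^2 + 22*s + 96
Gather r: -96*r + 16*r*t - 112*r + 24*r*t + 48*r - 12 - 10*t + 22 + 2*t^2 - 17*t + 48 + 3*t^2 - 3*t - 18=r*(40*t - 160) + 5*t^2 - 30*t + 40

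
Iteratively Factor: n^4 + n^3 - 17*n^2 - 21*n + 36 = (n + 3)*(n^3 - 2*n^2 - 11*n + 12) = (n - 4)*(n + 3)*(n^2 + 2*n - 3) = (n - 4)*(n + 3)^2*(n - 1)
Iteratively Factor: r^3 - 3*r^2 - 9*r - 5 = (r + 1)*(r^2 - 4*r - 5) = (r - 5)*(r + 1)*(r + 1)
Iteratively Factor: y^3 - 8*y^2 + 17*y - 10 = (y - 5)*(y^2 - 3*y + 2) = (y - 5)*(y - 1)*(y - 2)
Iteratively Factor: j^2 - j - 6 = (j - 3)*(j + 2)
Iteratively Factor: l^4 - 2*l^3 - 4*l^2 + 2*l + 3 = (l + 1)*(l^3 - 3*l^2 - l + 3) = (l - 1)*(l + 1)*(l^2 - 2*l - 3) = (l - 3)*(l - 1)*(l + 1)*(l + 1)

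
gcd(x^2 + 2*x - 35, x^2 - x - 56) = x + 7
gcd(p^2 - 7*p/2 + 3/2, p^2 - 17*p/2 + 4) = p - 1/2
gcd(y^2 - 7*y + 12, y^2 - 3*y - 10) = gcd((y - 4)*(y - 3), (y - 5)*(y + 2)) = 1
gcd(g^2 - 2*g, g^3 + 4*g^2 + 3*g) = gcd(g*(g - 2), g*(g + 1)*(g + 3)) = g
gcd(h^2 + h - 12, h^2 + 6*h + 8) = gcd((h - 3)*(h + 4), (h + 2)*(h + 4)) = h + 4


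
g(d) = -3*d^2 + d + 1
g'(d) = 1 - 6*d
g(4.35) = -51.42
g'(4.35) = -25.10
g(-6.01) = -113.37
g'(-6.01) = 37.06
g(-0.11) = 0.85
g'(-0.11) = 1.66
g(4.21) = -47.96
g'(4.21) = -24.26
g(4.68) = -60.03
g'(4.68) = -27.08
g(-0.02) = 0.98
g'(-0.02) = 1.12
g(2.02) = -9.22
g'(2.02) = -11.12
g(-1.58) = -8.07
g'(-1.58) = 10.48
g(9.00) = -233.00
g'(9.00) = -53.00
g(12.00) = -419.00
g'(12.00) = -71.00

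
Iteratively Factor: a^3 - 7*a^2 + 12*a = (a - 4)*(a^2 - 3*a) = a*(a - 4)*(a - 3)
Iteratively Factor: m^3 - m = (m - 1)*(m^2 + m) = m*(m - 1)*(m + 1)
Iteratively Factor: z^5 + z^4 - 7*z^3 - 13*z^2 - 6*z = (z + 1)*(z^4 - 7*z^2 - 6*z) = (z - 3)*(z + 1)*(z^3 + 3*z^2 + 2*z) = (z - 3)*(z + 1)*(z + 2)*(z^2 + z) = (z - 3)*(z + 1)^2*(z + 2)*(z)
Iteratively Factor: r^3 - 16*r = (r)*(r^2 - 16) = r*(r - 4)*(r + 4)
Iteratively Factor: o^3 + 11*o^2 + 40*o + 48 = (o + 4)*(o^2 + 7*o + 12) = (o + 3)*(o + 4)*(o + 4)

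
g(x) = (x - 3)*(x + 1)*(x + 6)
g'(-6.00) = 45.00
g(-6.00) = 0.00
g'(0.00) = -15.00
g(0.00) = -18.00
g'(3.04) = 37.04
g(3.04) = 1.46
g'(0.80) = -6.68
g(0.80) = -26.93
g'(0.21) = -13.19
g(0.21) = -20.96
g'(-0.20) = -16.48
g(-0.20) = -14.85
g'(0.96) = -4.56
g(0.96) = -27.83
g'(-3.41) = -7.40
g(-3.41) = 40.01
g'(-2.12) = -18.48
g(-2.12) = 22.25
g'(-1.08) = -20.14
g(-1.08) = 1.61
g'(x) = (x - 3)*(x + 1) + (x - 3)*(x + 6) + (x + 1)*(x + 6) = 3*x^2 + 8*x - 15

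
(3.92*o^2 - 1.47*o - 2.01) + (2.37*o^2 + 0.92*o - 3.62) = 6.29*o^2 - 0.55*o - 5.63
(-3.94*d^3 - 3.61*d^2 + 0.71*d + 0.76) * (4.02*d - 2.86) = -15.8388*d^4 - 3.2438*d^3 + 13.1788*d^2 + 1.0246*d - 2.1736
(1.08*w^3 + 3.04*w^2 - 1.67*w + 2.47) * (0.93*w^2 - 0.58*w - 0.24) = 1.0044*w^5 + 2.2008*w^4 - 3.5755*w^3 + 2.5361*w^2 - 1.0318*w - 0.5928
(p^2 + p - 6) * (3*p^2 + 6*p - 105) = 3*p^4 + 9*p^3 - 117*p^2 - 141*p + 630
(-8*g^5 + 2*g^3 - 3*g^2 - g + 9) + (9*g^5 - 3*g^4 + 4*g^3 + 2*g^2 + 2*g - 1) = g^5 - 3*g^4 + 6*g^3 - g^2 + g + 8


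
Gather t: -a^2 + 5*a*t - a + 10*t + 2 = -a^2 - a + t*(5*a + 10) + 2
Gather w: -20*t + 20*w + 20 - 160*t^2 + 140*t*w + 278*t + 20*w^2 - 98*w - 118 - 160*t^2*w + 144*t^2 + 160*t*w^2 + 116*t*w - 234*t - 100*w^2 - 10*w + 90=-16*t^2 + 24*t + w^2*(160*t - 80) + w*(-160*t^2 + 256*t - 88) - 8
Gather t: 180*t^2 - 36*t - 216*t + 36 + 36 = 180*t^2 - 252*t + 72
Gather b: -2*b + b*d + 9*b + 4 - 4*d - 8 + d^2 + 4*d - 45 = b*(d + 7) + d^2 - 49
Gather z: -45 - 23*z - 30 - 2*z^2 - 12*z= -2*z^2 - 35*z - 75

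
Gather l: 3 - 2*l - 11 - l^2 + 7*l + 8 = -l^2 + 5*l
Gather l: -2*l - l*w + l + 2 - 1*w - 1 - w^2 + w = l*(-w - 1) - w^2 + 1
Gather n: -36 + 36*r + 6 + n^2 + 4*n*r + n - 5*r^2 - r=n^2 + n*(4*r + 1) - 5*r^2 + 35*r - 30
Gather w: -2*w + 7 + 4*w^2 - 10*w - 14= 4*w^2 - 12*w - 7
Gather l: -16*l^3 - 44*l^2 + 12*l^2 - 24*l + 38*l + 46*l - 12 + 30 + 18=-16*l^3 - 32*l^2 + 60*l + 36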